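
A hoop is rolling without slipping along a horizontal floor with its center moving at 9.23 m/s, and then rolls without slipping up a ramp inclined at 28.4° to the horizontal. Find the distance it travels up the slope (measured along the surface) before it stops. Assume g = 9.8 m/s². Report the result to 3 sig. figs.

d ≈ 18.3 m

The moment of inertia is MR², giving k ≡ I/(MR²) = 1.
Pure rolling means v = ωR; then KE = ½Mv² + ½I(v/R)² = ½(1+k)Mv² = Mv².
Setting this equal to Mgh gives the vertical rise h = (1+k)v₀²/(2g) = 2×9.23²/(2×9.8) = 8.693 m.
The distance along the slope is d = h/sinθ = 8.693/sin28.4° ≈ 18.3 m.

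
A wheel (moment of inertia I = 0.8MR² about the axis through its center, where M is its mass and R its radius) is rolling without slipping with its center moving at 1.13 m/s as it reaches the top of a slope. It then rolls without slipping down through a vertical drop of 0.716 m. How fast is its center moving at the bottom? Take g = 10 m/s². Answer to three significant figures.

v ≈ 3.04 m/s

With I = 0.8MR², the ratio k = I/(MR²) is 0.8.
Since it rolls without slipping, ω = v/R and KE = ½Mv² + ½Iω² = ½(1+k)Mv² = (9/10)Mv².
Energy conservation: (9/10)Mv₀² + Mgh = (9/10)Mv², so v² = v₀² + 2gh/(1+k).
v = √(1.13² + 2×10×0.716/1.8) = √9.232 ≈ 3.04 m/s.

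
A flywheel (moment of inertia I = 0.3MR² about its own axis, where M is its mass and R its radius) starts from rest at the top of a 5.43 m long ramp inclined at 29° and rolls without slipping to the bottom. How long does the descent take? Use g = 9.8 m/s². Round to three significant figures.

For this body I = 0.3MR², i.e. k = I/(MR²) = 0.3.
Translational: Mg sinθ − f = Ma. Rotational about the CM: fR = Iα = kMRa, so f = kMa.
Hence a = g sinθ/(1+k) = 9.8×sin29°/1.3 = 3.655 m/s².
With constant a from rest, t = √(2L/a) = √(2·5.43/3.655) ≈ 1.72 s.

t ≈ 1.72 s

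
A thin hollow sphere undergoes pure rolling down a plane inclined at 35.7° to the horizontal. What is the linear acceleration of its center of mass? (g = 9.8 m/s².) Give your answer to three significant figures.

For this body I = (2/3)MR², i.e. k = I/(MR²) = 2/3.
Along the incline Mg sinθ − f = Ma, and torque about the center fR = Iα = kMR²(a/R) gives f = kMa.
Eliminating f: Mg sinθ = (1+k)Ma, so a = g sinθ/(1+k) = 9.8 × sin35.7° / 1.667 ≈ 3.43 m/s².

a ≈ 3.43 m/s²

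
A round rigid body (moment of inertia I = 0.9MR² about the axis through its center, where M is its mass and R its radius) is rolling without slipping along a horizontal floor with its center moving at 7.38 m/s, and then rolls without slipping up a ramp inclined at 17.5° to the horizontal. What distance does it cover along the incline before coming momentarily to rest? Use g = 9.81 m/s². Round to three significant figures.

d ≈ 17.5 m

Here I = 0.9MR², so the shape factor k = I/(MR²) = 0.9.
Since it rolls without slipping, ω = v/R and KE = ½Mv² + ½Iω² = ½(1+k)Mv² = (19/20)Mv².
Setting this equal to Mgh gives the vertical rise h = (1+k)v₀²/(2g) = 1.9×7.38²/(2×9.81) = 5.274 m.
Along the incline, d = h/sinθ = 5.274/sin17.5° ≈ 17.5 m.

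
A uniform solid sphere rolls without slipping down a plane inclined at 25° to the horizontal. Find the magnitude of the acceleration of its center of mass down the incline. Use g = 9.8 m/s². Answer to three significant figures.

a ≈ 2.96 m/s²

With I = (2/5)MR², the ratio k = I/(MR²) is 0.4.
Translational: Mg sinθ − f = Ma. Rotational about the CM: fR = Iα = kMRa, so f = kMa.
Eliminating f: Mg sinθ = (1+k)Ma, so a = g sinθ/(1+k) = 9.8 × sin25° / 1.4 ≈ 2.96 m/s².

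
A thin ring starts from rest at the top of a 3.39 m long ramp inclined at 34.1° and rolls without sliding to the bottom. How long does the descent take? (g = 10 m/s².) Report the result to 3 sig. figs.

t ≈ 1.56 s

The moment of inertia is MR², giving k ≡ I/(MR²) = 1.
Along the incline Mg sinθ − f = Ma, and torque about the center fR = Iα = kMR²(a/R) gives f = kMa.
Hence a = g sinθ/(1+k) = 10×sin34.1°/2 = 2.803 m/s².
Starting from rest, L = ½at², so t = √(2L/a) = √(2×3.39/2.803) ≈ 1.56 s.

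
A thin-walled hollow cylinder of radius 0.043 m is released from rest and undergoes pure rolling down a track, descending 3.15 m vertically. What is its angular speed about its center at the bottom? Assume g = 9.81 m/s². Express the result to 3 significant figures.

For this body I = MR², i.e. k = I/(MR²) = 1.
Rolling without slipping gives ω = v/R, so the total kinetic energy is ½Mv² + ½Iω² = ½(1+k)Mv² = Mv².
Energy conservation Mgh = ½(1+k)Mv² gives v = √(2gh/(1+k)) = √(2 × 9.81 × 3.15 / 2) = 5.559 m/s.
The angular speed follows from ω = v/R = 5.559/0.043 ≈ 129 rad/s.

ω ≈ 129 rad/s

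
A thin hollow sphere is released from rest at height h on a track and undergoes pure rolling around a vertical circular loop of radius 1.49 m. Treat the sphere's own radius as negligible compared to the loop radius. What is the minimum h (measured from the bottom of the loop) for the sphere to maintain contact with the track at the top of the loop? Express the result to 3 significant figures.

The moment of inertia is (2/3)MR², giving k ≡ I/(MR²) = 2/3.
At the top of the loop, the minimum-contact condition is Mg = Mv_top²/r, so v_top² = gr.
With ω = v/R, the kinetic energy at speed v is ½(1+k)Mv² = (5/6)Mv².
Energy conservation from release (height h) to the top (height 2r): Mgh = Mg(2r) + (5/6)M·gr.
Thus h_min = 2r + (1+k)r/2 = r(2 + 1.667/2) = 1.49 × 2.833 ≈ 4.22 m.

h_min ≈ 4.22 m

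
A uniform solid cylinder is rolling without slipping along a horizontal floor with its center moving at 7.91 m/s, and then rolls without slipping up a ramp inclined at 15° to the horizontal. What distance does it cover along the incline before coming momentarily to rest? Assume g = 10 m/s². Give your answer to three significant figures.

For this body I = (1/2)MR², i.e. k = I/(MR²) = 0.5.
Pure rolling means v = ωR; then KE = ½Mv² + ½I(v/R)² = ½(1+k)Mv² = (3/4)Mv².
Setting this equal to Mgh gives the vertical rise h = (1+k)v₀²/(2g) = 1.5×7.91²/(2×10) = 4.693 m.
The distance along the slope is d = h/sinθ = 4.693/sin15° ≈ 18.1 m.

d ≈ 18.1 m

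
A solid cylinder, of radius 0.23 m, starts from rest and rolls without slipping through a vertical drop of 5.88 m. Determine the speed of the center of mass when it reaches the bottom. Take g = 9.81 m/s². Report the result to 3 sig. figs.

For this body I = (1/2)MR², i.e. k = I/(MR²) = 0.5.
Pure rolling means v = ωR; then KE = ½Mv² + ½I(v/R)² = ½(1+k)Mv² = (3/4)Mv².
Setting Mgh = (3/4)Mv² gives v = √(2gh/(1+k)) = √(2·9.81·5.88/1.5) ≈ 8.77 m/s.

v ≈ 8.77 m/s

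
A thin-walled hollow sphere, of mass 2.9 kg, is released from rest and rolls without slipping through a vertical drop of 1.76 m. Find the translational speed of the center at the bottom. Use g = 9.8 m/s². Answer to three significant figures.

The moment of inertia is (2/3)MR², giving k ≡ I/(MR²) = 2/3.
Rolling without slipping gives ω = v/R, so the total kinetic energy is ½Mv² + ½Iω² = ½(1+k)Mv² = (5/6)Mv².
Setting Mgh = (5/6)Mv² gives v = √(2gh/(1+k)) = √(2·9.8·1.76/1.667) ≈ 4.55 m/s.

v ≈ 4.55 m/s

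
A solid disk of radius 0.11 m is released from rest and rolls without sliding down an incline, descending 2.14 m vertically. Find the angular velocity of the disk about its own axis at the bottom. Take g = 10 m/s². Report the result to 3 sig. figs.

The moment of inertia is (1/2)MR², giving k ≡ I/(MR²) = 0.5.
Pure rolling means v = ωR; then KE = ½Mv² + ½I(v/R)² = ½(1+k)Mv² = (3/4)Mv².
Energy conservation Mgh = ½(1+k)Mv² gives v = √(2gh/(1+k)) = √(2 × 10 × 2.14 / 1.5) = 5.342 m/s.
Then ω = v/R = 5.342 / 0.11 ≈ 48.6 rad/s.

ω ≈ 48.6 rad/s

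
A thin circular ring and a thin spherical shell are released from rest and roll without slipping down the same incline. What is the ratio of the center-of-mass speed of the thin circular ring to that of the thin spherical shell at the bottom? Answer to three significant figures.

Each satisfies Mgh = ½(1+k)Mv² with k = I/(MR²), so v ∝ 1/√(1+k).
For the thin circular ring k = 1; for the thin spherical shell k = 2/3.
v₁/v₂ = √((1+k₂)/(1+k₁)) = √(1.667/2) ≈ 0.913.

v_ratio ≈ 0.913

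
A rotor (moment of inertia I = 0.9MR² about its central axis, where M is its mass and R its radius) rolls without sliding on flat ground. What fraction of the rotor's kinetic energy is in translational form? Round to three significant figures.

fraction ≈ 0.526

Here I = 0.9MR², so the shape factor k = I/(MR²) = 0.9.
Since ω = v/R, the translational part is ½Mv² and the rotational part is ½I(v/R)² = ½kMv²; the total is ½(1+k)Mv².
The translational fraction is therefore 1/(1+k) = 1/1.9 ≈ 0.526.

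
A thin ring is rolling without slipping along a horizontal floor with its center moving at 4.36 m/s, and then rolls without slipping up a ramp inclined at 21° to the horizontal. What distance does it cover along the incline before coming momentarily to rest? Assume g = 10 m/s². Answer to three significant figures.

d ≈ 5.30 m

For this body I = MR², i.e. k = I/(MR²) = 1.
Rolling without slipping gives ω = v/R, so the total kinetic energy is ½Mv² + ½Iω² = ½(1+k)Mv² = Mv².
Setting this equal to Mgh gives the vertical rise h = (1+k)v₀²/(2g) = 2×4.36²/(2×10) = 1.901 m.
The distance along the slope is d = h/sinθ = 1.901/sin21° ≈ 5.30 m.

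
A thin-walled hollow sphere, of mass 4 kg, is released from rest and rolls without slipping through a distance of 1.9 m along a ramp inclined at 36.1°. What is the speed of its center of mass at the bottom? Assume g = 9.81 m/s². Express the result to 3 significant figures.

With I = (2/3)MR², the ratio k = I/(MR²) is 2/3.
Pure rolling means v = ωR; then KE = ½Mv² + ½I(v/R)² = ½(1+k)Mv² = (5/6)Mv².
The vertical drop is h = L sinθ = 1.9 × sin36.1° = 1.119 m.
Energy conservation: Mgh = (5/6)Mv², so v = √(2gh/(1+k)) = √(2 × 9.81 × 1.119 / 1.667) ≈ 3.63 m/s.

v ≈ 3.63 m/s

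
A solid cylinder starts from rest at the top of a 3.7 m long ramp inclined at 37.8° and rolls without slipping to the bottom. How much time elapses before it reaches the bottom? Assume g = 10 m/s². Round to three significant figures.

The moment of inertia is (1/2)MR², giving k ≡ I/(MR²) = 0.5.
Along the incline Mg sinθ − f = Ma, and torque about the center fR = Iα = kMR²(a/R) gives f = kMa.
Hence a = g sinθ/(1+k) = 10×sin37.8°/1.5 = 4.086 m/s².
With constant a from rest, t = √(2L/a) = √(2·3.7/4.086) ≈ 1.35 s.

t ≈ 1.35 s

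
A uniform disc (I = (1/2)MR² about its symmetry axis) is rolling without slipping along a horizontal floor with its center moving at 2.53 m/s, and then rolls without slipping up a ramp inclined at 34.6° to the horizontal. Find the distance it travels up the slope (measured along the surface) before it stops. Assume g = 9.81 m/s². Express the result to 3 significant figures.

For this body I = (1/2)MR², i.e. k = I/(MR²) = 0.5.
Since it rolls without slipping, ω = v/R and KE = ½Mv² + ½Iω² = ½(1+k)Mv² = (3/4)Mv².
Setting this equal to Mgh gives the vertical rise h = (1+k)v₀²/(2g) = 1.5×2.53²/(2×9.81) = 0.4894 m.
The distance along the slope is d = h/sinθ = 0.4894/sin34.6° ≈ 0.862 m.

d ≈ 0.862 m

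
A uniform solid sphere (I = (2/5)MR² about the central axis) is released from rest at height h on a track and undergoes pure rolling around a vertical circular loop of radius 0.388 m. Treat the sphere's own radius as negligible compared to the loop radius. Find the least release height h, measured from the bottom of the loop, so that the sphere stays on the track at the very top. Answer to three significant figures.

For this body I = (2/5)MR², i.e. k = I/(MR²) = 0.4.
At the top of the loop, the minimum-contact condition is Mg = Mv_top²/r, so v_top² = gr.
With ω = v/R, the kinetic energy at speed v is ½(1+k)Mv² = (7/10)Mv².
Energy conservation from release (height h) to the top (height 2r): Mgh = Mg(2r) + (7/10)M·gr.
Thus h_min = 2r + (1+k)r/2 = r(2 + 1.4/2) = 0.388 × 2.7 ≈ 1.05 m.

h_min ≈ 1.05 m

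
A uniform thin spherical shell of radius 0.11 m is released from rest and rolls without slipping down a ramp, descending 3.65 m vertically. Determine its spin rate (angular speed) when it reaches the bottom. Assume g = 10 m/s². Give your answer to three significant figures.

ω ≈ 60.2 rad/s

With I = (2/3)MR², the ratio k = I/(MR²) is 2/3.
Rolling without slipping gives ω = v/R, so the total kinetic energy is ½Mv² + ½Iω² = ½(1+k)Mv² = (5/6)Mv².
Energy conservation Mgh = ½(1+k)Mv² gives v = √(2gh/(1+k)) = √(2 × 10 × 3.65 / 1.667) = 6.618 m/s.
Then ω = v/R = 6.618 / 0.11 ≈ 60.2 rad/s.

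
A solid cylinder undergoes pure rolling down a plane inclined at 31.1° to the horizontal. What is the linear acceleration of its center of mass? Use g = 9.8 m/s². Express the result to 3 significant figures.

The moment of inertia is (1/2)MR², giving k ≡ I/(MR²) = 0.5.
Translational: Mg sinθ − f = Ma. Rotational about the CM: fR = Iα = kMRa, so f = kMa.
Eliminating f: Mg sinθ = (1+k)Ma, so a = g sinθ/(1+k) = 9.8 × sin31.1° / 1.5 ≈ 3.37 m/s².

a ≈ 3.37 m/s²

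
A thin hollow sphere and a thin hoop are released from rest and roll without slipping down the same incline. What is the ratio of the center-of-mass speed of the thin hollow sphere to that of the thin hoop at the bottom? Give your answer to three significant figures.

Each satisfies Mgh = ½(1+k)Mv² with k = I/(MR²), so v ∝ 1/√(1+k).
For the thin hollow sphere k = 2/3; for the thin hoop k = 1.
v₁/v₂ = √((1+k₂)/(1+k₁)) = √(2/1.667) ≈ 1.10.

v_ratio ≈ 1.10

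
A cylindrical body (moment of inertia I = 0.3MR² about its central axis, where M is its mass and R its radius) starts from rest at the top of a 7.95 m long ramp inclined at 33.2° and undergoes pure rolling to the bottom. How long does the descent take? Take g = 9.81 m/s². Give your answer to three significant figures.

The moment of inertia is 0.3MR², giving k ≡ I/(MR²) = 0.3.
Along the incline Mg sinθ − f = Ma, and torque about the center fR = Iα = kMR²(a/R) gives f = kMa.
Hence a = g sinθ/(1+k) = 9.81×sin33.2°/1.3 = 4.132 m/s².
With constant a from rest, t = √(2L/a) = √(2·7.95/4.132) ≈ 1.96 s.

t ≈ 1.96 s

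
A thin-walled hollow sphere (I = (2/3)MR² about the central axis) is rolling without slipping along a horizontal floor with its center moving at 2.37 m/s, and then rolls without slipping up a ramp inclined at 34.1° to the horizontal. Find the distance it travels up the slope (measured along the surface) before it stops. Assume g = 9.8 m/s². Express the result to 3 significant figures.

For this body I = (2/3)MR², i.e. k = I/(MR²) = 2/3.
Since it rolls without slipping, ω = v/R and KE = ½Mv² + ½Iω² = ½(1+k)Mv² = (5/6)Mv².
Setting this equal to Mgh gives the vertical rise h = (1+k)v₀²/(2g) = 1.667×2.37²/(2×9.8) = 0.4776 m.
The distance along the slope is d = h/sinθ = 0.4776/sin34.1° ≈ 0.852 m.

d ≈ 0.852 m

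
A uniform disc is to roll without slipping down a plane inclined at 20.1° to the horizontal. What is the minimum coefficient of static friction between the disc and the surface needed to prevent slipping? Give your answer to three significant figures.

μ_min ≈ 0.122

The moment of inertia is (1/2)MR², giving k ≡ I/(MR²) = 0.5.
Newton's second law down the slope: Mg sinθ − f = Ma. The torque equation fR = Iα (with α = a/R) gives f = kMa.
These give a = g sinθ/(1+k) and the required friction f = kMg sinθ/(1+k).
With N = Mg cosθ, the no-slip condition f ≤ μN gives μ_min = f/N = k tanθ/(1+k).
μ_min = 0.5 × tan20.1° / 1.5 ≈ 0.122.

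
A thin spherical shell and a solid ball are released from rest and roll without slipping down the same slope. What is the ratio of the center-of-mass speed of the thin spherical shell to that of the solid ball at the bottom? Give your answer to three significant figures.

Each satisfies Mgh = ½(1+k)Mv² with k = I/(MR²), so v ∝ 1/√(1+k).
For the thin spherical shell k = 2/3; for the solid ball k = 0.4.
v₁/v₂ = √((1+k₂)/(1+k₁)) = √(1.4/1.667) ≈ 0.917.

v_ratio ≈ 0.917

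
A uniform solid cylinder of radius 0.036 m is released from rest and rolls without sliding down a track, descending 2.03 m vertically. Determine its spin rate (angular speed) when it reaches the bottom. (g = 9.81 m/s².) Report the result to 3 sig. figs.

Here I = (1/2)MR², so the shape factor k = I/(MR²) = 0.5.
Since it rolls without slipping, ω = v/R and KE = ½Mv² + ½Iω² = ½(1+k)Mv² = (3/4)Mv².
Energy conservation Mgh = ½(1+k)Mv² gives v = √(2gh/(1+k)) = √(2 × 9.81 × 2.03 / 1.5) = 5.153 m/s.
Then ω = v/R = 5.153 / 0.036 ≈ 143 rad/s.

ω ≈ 143 rad/s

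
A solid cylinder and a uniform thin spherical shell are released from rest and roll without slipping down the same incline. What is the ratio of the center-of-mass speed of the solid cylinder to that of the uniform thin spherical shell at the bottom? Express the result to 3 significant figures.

Each satisfies Mgh = ½(1+k)Mv² with k = I/(MR²), so v ∝ 1/√(1+k).
For the solid cylinder k = 0.5; for the uniform thin spherical shell k = 2/3.
v₁/v₂ = √((1+k₂)/(1+k₁)) = √(1.667/1.5) ≈ 1.05.

v_ratio ≈ 1.05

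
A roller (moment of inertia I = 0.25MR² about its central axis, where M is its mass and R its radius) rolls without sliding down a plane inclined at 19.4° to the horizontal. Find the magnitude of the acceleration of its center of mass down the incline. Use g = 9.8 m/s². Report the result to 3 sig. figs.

The moment of inertia is 0.25MR², giving k ≡ I/(MR²) = 0.25.
Along the incline Mg sinθ − f = Ma, and torque about the center fR = Iα = kMR²(a/R) gives f = kMa.
Eliminating f: Mg sinθ = (1+k)Ma, so a = g sinθ/(1+k) = 9.8 × sin19.4° / 1.25 ≈ 2.60 m/s².

a ≈ 2.60 m/s²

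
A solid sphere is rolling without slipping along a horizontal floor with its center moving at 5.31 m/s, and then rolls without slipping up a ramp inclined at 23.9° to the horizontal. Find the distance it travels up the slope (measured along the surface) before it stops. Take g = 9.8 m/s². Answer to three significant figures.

d ≈ 4.97 m

The moment of inertia is (2/5)MR², giving k ≡ I/(MR²) = 0.4.
Rolling without slipping gives ω = v/R, so the total kinetic energy is ½Mv² + ½Iω² = ½(1+k)Mv² = (7/10)Mv².
Setting this equal to Mgh gives the vertical rise h = (1+k)v₀²/(2g) = 1.4×5.31²/(2×9.8) = 2.014 m.
The distance along the slope is d = h/sinθ = 2.014/sin23.9° ≈ 4.97 m.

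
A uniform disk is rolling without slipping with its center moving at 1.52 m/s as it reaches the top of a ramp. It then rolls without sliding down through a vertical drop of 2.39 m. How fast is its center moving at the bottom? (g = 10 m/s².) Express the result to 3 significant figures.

For this body I = (1/2)MR², i.e. k = I/(MR²) = 0.5.
Since it rolls without slipping, ω = v/R and KE = ½Mv² + ½Iω² = ½(1+k)Mv² = (3/4)Mv².
Energy conservation: (3/4)Mv₀² + Mgh = (3/4)Mv², so v² = v₀² + 2gh/(1+k).
v = √(1.52² + 2×10×2.39/1.5) = √34.18 ≈ 5.85 m/s.

v ≈ 5.85 m/s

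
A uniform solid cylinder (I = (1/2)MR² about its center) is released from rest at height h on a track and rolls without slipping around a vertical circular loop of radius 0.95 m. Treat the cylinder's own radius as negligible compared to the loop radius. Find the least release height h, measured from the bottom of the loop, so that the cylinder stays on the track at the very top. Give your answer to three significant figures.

h_min ≈ 2.61 m

With I = (1/2)MR², the ratio k = I/(MR²) is 0.5.
At the top, contact is just lost when gravity alone supplies the centripetal force: Mg = Mv_top²/r, i.e. v_top² = gr.
With ω = v/R, the kinetic energy at speed v is ½(1+k)Mv² = (3/4)Mv².
Energy conservation from release (height h) to the top (height 2r): Mgh = Mg(2r) + (3/4)M·gr.
Thus h_min = 2r + (1+k)r/2 = r(2 + 1.5/2) = 0.95 × 2.75 ≈ 2.61 m.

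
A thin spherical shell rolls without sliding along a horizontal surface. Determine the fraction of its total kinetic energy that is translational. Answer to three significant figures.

fraction ≈ 0.600

With I = (2/3)MR², the ratio k = I/(MR²) is 2/3.
With ω = v/R, KE_trans = ½Mv² and KE_rot = ½Iω² = ½kMv², so KE_total = ½(1+k)Mv².
The translational fraction is therefore 1/(1+k) = 1/1.667 ≈ 0.600.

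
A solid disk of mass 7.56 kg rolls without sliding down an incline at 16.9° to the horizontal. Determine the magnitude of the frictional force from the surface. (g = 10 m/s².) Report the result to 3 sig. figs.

With I = (1/2)MR², the ratio k = I/(MR²) is 0.5.
Along the incline Mg sinθ − f = Ma, and torque about the center fR = Iα = kMR²(a/R) gives f = kMa.
Combining, a = g sinθ/(1+k) and f = kMa = kMg sinθ/(1+k).
f = 0.5 × 7.56 × 10 × sin16.9° / 1.5 ≈ 7.33 N.

f ≈ 7.33 N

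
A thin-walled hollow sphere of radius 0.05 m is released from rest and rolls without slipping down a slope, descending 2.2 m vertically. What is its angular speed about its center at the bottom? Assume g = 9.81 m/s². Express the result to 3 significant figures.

ω ≈ 102 rad/s

Here I = (2/3)MR², so the shape factor k = I/(MR²) = 2/3.
Rolling without slipping gives ω = v/R, so the total kinetic energy is ½Mv² + ½Iω² = ½(1+k)Mv² = (5/6)Mv².
Energy conservation Mgh = ½(1+k)Mv² gives v = √(2gh/(1+k)) = √(2 × 9.81 × 2.2 / 1.667) = 5.089 m/s.
Then ω = v/R = 5.089 / 0.05 ≈ 102 rad/s.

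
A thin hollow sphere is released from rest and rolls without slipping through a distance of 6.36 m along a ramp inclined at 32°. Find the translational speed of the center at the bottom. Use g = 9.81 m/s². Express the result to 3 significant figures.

v ≈ 6.30 m/s

Here I = (2/3)MR², so the shape factor k = I/(MR²) = 2/3.
Rolling without slipping gives ω = v/R, so the total kinetic energy is ½Mv² + ½Iω² = ½(1+k)Mv² = (5/6)Mv².
The vertical drop is h = L sinθ = 6.36 × sin32° = 3.37 m.
Setting Mgh = (5/6)Mv² gives v = √(2gh/(1+k)) = √(2·9.81·3.37/1.667) ≈ 6.30 m/s.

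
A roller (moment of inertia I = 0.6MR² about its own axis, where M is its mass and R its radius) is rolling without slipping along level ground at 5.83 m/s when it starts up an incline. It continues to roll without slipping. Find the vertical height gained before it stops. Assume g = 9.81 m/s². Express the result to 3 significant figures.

The moment of inertia is 0.6MR², giving k ≡ I/(MR²) = 0.6.
Since it rolls without slipping, ω = v/R and KE = ½Mv² + ½Iω² = ½(1+k)Mv² = (4/5)Mv².
All of this converts to potential energy at the highest point: (4/5)Mv₀² = Mgh.
Thus h = (1+k)v₀²/(2g) = 1.6 × 5.83² / (2 × 9.81) ≈ 2.77 m.

h ≈ 2.77 m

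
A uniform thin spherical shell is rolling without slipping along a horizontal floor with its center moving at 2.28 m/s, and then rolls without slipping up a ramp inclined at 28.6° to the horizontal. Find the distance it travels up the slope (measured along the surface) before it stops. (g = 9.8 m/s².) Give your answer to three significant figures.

Here I = (2/3)MR², so the shape factor k = I/(MR²) = 2/3.
Since it rolls without slipping, ω = v/R and KE = ½Mv² + ½Iω² = ½(1+k)Mv² = (5/6)Mv².
Setting this equal to Mgh gives the vertical rise h = (1+k)v₀²/(2g) = 1.667×2.28²/(2×9.8) = 0.442 m.
Along the incline, d = h/sinθ = 0.442/sin28.6° ≈ 0.923 m.

d ≈ 0.923 m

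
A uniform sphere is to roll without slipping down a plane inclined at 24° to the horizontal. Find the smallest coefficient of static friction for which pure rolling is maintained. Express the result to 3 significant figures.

Here I = (2/5)MR², so the shape factor k = I/(MR²) = 0.4.
Translational: Mg sinθ − f = Ma. Rotational about the CM: fR = Iα = kMRa, so f = kMa.
These give a = g sinθ/(1+k) and the required friction f = kMg sinθ/(1+k).
With N = Mg cosθ, the no-slip condition f ≤ μN gives μ_min = f/N = k tanθ/(1+k).
μ_min = 0.4 × tan24° / 1.4 ≈ 0.127.

μ_min ≈ 0.127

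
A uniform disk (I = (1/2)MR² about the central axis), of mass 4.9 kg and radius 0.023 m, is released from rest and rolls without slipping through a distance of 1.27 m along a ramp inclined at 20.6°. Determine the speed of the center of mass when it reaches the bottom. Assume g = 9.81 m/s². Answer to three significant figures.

v ≈ 2.42 m/s

For this body I = (1/2)MR², i.e. k = I/(MR²) = 0.5.
Rolling without slipping gives ω = v/R, so the total kinetic energy is ½Mv² + ½Iω² = ½(1+k)Mv² = (3/4)Mv².
The vertical drop is h = L sinθ = 1.27 × sin20.6° = 0.4468 m.
Setting Mgh = (3/4)Mv² gives v = √(2gh/(1+k)) = √(2·9.81·0.4468/1.5) ≈ 2.42 m/s.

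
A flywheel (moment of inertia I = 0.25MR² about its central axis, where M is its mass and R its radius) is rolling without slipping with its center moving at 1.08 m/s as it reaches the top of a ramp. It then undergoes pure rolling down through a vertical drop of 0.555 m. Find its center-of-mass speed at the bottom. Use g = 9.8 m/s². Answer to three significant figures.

For this body I = 0.25MR², i.e. k = I/(MR²) = 0.25.
Pure rolling means v = ωR; then KE = ½Mv² + ½I(v/R)² = ½(1+k)Mv² = (5/8)Mv².
Energy conservation: (5/8)Mv₀² + Mgh = (5/8)Mv², so v² = v₀² + 2gh/(1+k).
v = √(1.08² + 2×9.8×0.555/1.25) = √9.869 ≈ 3.14 m/s.

v ≈ 3.14 m/s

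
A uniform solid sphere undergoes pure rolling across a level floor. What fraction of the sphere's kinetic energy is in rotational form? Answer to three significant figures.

fraction ≈ 0.286

The moment of inertia is (2/5)MR², giving k ≡ I/(MR²) = 0.4.
Since ω = v/R, the translational part is ½Mv² and the rotational part is ½I(v/R)² = ½kMv²; the total is ½(1+k)Mv².
The rotational fraction is therefore k/(1+k) = 0.4/1.4 ≈ 0.286.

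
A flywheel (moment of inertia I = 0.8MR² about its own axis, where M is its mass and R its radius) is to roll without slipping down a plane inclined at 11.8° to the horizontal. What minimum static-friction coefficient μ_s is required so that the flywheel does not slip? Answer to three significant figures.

μ_min ≈ 0.0928

The moment of inertia is 0.8MR², giving k ≡ I/(MR²) = 0.8.
Translational: Mg sinθ − f = Ma. Rotational about the CM: fR = Iα = kMRa, so f = kMa.
These give a = g sinθ/(1+k) and the required friction f = kMg sinθ/(1+k).
The normal force is N = Mg cosθ, so μ_min = f/N = k tanθ/(1+k).
μ_min = 0.8 × tan11.8° / 1.8 ≈ 0.0928.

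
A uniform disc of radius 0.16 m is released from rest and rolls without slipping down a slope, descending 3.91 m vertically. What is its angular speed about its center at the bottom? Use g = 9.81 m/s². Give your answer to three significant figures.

With I = (1/2)MR², the ratio k = I/(MR²) is 0.5.
Pure rolling means v = ωR; then KE = ½Mv² + ½I(v/R)² = ½(1+k)Mv² = (3/4)Mv².
Energy conservation Mgh = ½(1+k)Mv² gives v = √(2gh/(1+k)) = √(2 × 9.81 × 3.91 / 1.5) = 7.151 m/s.
The angular speed follows from ω = v/R = 7.151/0.16 ≈ 44.7 rad/s.

ω ≈ 44.7 rad/s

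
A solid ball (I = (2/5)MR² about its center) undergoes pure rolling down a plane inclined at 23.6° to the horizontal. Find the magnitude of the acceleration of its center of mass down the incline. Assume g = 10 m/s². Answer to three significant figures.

For this body I = (2/5)MR², i.e. k = I/(MR²) = 0.4.
Along the incline Mg sinθ − f = Ma, and torque about the center fR = Iα = kMR²(a/R) gives f = kMa.
Eliminating f: Mg sinθ = (1+k)Ma, so a = g sinθ/(1+k) = 10 × sin23.6° / 1.4 ≈ 2.86 m/s².

a ≈ 2.86 m/s²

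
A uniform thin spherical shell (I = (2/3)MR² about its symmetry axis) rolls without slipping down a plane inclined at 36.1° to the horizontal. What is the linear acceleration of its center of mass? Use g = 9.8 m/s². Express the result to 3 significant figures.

a ≈ 3.46 m/s²

The moment of inertia is (2/3)MR², giving k ≡ I/(MR²) = 2/3.
Translational: Mg sinθ − f = Ma. Rotational about the CM: fR = Iα = kMRa, so f = kMa.
Eliminating f: Mg sinθ = (1+k)Ma, so a = g sinθ/(1+k) = 9.8 × sin36.1° / 1.667 ≈ 3.46 m/s².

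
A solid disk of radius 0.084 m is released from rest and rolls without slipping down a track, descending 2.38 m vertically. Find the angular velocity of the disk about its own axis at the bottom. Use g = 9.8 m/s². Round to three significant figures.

ω ≈ 66.4 rad/s

For this body I = (1/2)MR², i.e. k = I/(MR²) = 0.5.
Rolling without slipping gives ω = v/R, so the total kinetic energy is ½Mv² + ½Iω² = ½(1+k)Mv² = (3/4)Mv².
Energy conservation Mgh = ½(1+k)Mv² gives v = √(2gh/(1+k)) = √(2 × 9.8 × 2.38 / 1.5) = 5.577 m/s.
Then ω = v/R = 5.577 / 0.084 ≈ 66.4 rad/s.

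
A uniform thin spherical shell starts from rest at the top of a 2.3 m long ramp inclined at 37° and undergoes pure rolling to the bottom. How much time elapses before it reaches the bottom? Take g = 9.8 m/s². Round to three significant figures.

t ≈ 1.14 s

With I = (2/3)MR², the ratio k = I/(MR²) is 2/3.
Newton's second law down the slope: Mg sinθ − f = Ma. The torque equation fR = Iα (with α = a/R) gives f = kMa.
Hence a = g sinθ/(1+k) = 9.8×sin37°/1.667 = 3.539 m/s².
With constant a from rest, t = √(2L/a) = √(2·2.3/3.539) ≈ 1.14 s.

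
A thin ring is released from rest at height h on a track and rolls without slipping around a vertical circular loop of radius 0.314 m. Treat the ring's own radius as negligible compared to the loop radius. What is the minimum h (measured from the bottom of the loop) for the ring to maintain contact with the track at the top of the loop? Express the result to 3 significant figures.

The moment of inertia is MR², giving k ≡ I/(MR²) = 1.
At the top, contact is just lost when gravity alone supplies the centripetal force: Mg = Mv_top²/r, i.e. v_top² = gr.
With ω = v/R, the kinetic energy at speed v is ½(1+k)Mv² = Mv².
Energy conservation from release (height h) to the top (height 2r): Mgh = Mg(2r) + M·gr.
Thus h_min = 2r + (1+k)r/2 = r(2 + 2/2) = 0.314 × 3 ≈ 0.942 m.

h_min ≈ 0.942 m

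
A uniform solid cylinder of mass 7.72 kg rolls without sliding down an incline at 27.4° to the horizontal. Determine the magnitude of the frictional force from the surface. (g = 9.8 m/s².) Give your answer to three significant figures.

The moment of inertia is (1/2)MR², giving k ≡ I/(MR²) = 0.5.
Along the incline Mg sinθ − f = Ma, and torque about the center fR = Iα = kMR²(a/R) gives f = kMa.
Combining, a = g sinθ/(1+k) and f = kMa = kMg sinθ/(1+k).
f = 0.5 × 7.72 × 9.8 × sin27.4° / 1.5 ≈ 11.6 N.

f ≈ 11.6 N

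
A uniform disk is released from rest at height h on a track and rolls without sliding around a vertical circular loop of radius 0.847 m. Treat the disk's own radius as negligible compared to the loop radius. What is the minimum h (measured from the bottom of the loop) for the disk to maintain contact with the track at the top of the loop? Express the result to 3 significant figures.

With I = (1/2)MR², the ratio k = I/(MR²) is 0.5.
At the top, contact is just lost when gravity alone supplies the centripetal force: Mg = Mv_top²/r, i.e. v_top² = gr.
With ω = v/R, the kinetic energy at speed v is ½(1+k)Mv² = (3/4)Mv².
Energy conservation from release (height h) to the top (height 2r): Mgh = Mg(2r) + (3/4)M·gr.
Thus h_min = 2r + (1+k)r/2 = r(2 + 1.5/2) = 0.847 × 2.75 ≈ 2.33 m.

h_min ≈ 2.33 m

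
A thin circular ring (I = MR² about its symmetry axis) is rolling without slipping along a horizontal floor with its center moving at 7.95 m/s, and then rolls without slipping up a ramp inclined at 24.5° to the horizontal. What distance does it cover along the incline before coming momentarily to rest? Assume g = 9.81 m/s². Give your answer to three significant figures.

d ≈ 15.5 m

With I = MR², the ratio k = I/(MR²) is 1.
Pure rolling means v = ωR; then KE = ½Mv² + ½I(v/R)² = ½(1+k)Mv² = Mv².
Setting this equal to Mgh gives the vertical rise h = (1+k)v₀²/(2g) = 2×7.95²/(2×9.81) = 6.443 m.
The distance along the slope is d = h/sinθ = 6.443/sin24.5° ≈ 15.5 m.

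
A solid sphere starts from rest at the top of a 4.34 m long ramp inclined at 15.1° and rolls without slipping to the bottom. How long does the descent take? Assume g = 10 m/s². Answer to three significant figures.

Here I = (2/5)MR², so the shape factor k = I/(MR²) = 0.4.
Translational: Mg sinθ − f = Ma. Rotational about the CM: fR = Iα = kMRa, so f = kMa.
Hence a = g sinθ/(1+k) = 10×sin15.1°/1.4 = 1.861 m/s².
With constant a from rest, t = √(2L/a) = √(2·4.34/1.861) ≈ 2.16 s.

t ≈ 2.16 s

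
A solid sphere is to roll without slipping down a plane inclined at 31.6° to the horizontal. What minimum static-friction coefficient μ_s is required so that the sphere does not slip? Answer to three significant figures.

μ_min ≈ 0.176

With I = (2/5)MR², the ratio k = I/(MR²) is 0.4.
Translational: Mg sinθ − f = Ma. Rotational about the CM: fR = Iα = kMRa, so f = kMa.
These give a = g sinθ/(1+k) and the required friction f = kMg sinθ/(1+k).
With N = Mg cosθ, the no-slip condition f ≤ μN gives μ_min = f/N = k tanθ/(1+k).
μ_min = 0.4 × tan31.6° / 1.4 ≈ 0.176.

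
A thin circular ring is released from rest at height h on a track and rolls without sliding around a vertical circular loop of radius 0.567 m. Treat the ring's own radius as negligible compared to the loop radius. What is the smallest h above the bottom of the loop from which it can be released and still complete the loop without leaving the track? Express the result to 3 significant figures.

h_min ≈ 1.70 m

With I = MR², the ratio k = I/(MR²) is 1.
At the top, contact is just lost when gravity alone supplies the centripetal force: Mg = Mv_top²/r, i.e. v_top² = gr.
With ω = v/R, the kinetic energy at speed v is ½(1+k)Mv² = Mv².
Energy conservation from release (height h) to the top (height 2r): Mgh = Mg(2r) + M·gr.
Thus h_min = 2r + (1+k)r/2 = r(2 + 2/2) = 0.567 × 3 ≈ 1.70 m.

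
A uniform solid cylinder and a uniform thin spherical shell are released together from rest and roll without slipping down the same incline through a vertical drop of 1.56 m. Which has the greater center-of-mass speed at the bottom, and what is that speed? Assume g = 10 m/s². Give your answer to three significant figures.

For rolling without slipping, Mgh = ½(1+k)Mv² where k = I/(MR²), so v = √(2gh/(1+k)).
Uniform solid cylinder: k = 0.5, giving v = √(2×10×1.56/1.5) = 4.561 m/s.
Uniform thin spherical shell: k = 2/3, giving v = √(2×10×1.56/1.667) = 4.327 m/s.
The smaller k wins: the uniform solid cylinder, at ≈ 4.56 m/s.

the uniform solid cylinder, at v ≈ 4.56 m/s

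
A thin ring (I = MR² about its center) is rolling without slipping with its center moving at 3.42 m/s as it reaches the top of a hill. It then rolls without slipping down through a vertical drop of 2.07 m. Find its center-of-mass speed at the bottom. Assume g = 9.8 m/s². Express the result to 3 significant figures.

With I = MR², the ratio k = I/(MR²) is 1.
The rolling condition ω = v/R makes the rotational term ½I(v/R)² = ½kMv², so KE_total = ½(1+k)Mv² = Mv².
Energy conservation: Mv₀² + Mgh = Mv², so v² = v₀² + 2gh/(1+k).
v = √(3.42² + 2×9.8×2.07/2) = √31.98 ≈ 5.66 m/s.

v ≈ 5.66 m/s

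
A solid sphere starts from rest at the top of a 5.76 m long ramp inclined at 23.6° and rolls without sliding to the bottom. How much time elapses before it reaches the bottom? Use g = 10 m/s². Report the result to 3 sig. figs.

t ≈ 2.01 s

With I = (2/5)MR², the ratio k = I/(MR²) is 0.4.
Along the incline Mg sinθ − f = Ma, and torque about the center fR = Iα = kMR²(a/R) gives f = kMa.
Hence a = g sinθ/(1+k) = 10×sin23.6°/1.4 = 2.86 m/s².
Starting from rest, L = ½at², so t = √(2L/a) = √(2×5.76/2.86) ≈ 2.01 s.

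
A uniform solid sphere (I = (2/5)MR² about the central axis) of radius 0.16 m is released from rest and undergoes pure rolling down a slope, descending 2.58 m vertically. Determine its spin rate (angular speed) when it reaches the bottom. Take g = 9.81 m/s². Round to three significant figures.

ω ≈ 37.6 rad/s

For this body I = (2/5)MR², i.e. k = I/(MR²) = 0.4.
Pure rolling means v = ωR; then KE = ½Mv² + ½I(v/R)² = ½(1+k)Mv² = (7/10)Mv².
Energy conservation Mgh = ½(1+k)Mv² gives v = √(2gh/(1+k)) = √(2 × 9.81 × 2.58 / 1.4) = 6.013 m/s.
Then ω = v/R = 6.013 / 0.16 ≈ 37.6 rad/s.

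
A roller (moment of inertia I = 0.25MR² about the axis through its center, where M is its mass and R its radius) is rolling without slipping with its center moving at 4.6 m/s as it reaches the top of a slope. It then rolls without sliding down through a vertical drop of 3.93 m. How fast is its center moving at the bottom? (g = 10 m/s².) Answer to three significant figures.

v ≈ 9.17 m/s

Here I = 0.25MR², so the shape factor k = I/(MR²) = 0.25.
Since it rolls without slipping, ω = v/R and KE = ½Mv² + ½Iω² = ½(1+k)Mv² = (5/8)Mv².
Energy conservation: (5/8)Mv₀² + Mgh = (5/8)Mv², so v² = v₀² + 2gh/(1+k).
v = √(4.6² + 2×10×3.93/1.25) = √84.04 ≈ 9.17 m/s.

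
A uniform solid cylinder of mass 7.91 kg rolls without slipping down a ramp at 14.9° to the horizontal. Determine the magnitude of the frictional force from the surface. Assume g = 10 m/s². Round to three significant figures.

For this body I = (1/2)MR², i.e. k = I/(MR²) = 0.5.
Along the incline Mg sinθ − f = Ma, and torque about the center fR = Iα = kMR²(a/R) gives f = kMa.
Combining, a = g sinθ/(1+k) and f = kMa = kMg sinθ/(1+k).
f = 0.5 × 7.91 × 10 × sin14.9° / 1.5 ≈ 6.78 N.

f ≈ 6.78 N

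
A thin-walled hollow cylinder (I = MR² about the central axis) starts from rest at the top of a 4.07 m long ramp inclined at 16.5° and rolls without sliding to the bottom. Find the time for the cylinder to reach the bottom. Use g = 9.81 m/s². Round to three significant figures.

t ≈ 2.42 s

With I = MR², the ratio k = I/(MR²) is 1.
Along the incline Mg sinθ − f = Ma, and torque about the center fR = Iα = kMR²(a/R) gives f = kMa.
Hence a = g sinθ/(1+k) = 9.81×sin16.5°/2 = 1.393 m/s².
Starting from rest, L = ½at², so t = √(2L/a) = √(2×4.07/1.393) ≈ 2.42 s.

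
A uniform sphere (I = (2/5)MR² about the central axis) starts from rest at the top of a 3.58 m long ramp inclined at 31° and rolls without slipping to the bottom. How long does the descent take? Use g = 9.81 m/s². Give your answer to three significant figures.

t ≈ 1.41 s

With I = (2/5)MR², the ratio k = I/(MR²) is 0.4.
Newton's second law down the slope: Mg sinθ − f = Ma. The torque equation fR = Iα (with α = a/R) gives f = kMa.
Hence a = g sinθ/(1+k) = 9.81×sin31°/1.4 = 3.609 m/s².
Starting from rest, L = ½at², so t = √(2L/a) = √(2×3.58/3.609) ≈ 1.41 s.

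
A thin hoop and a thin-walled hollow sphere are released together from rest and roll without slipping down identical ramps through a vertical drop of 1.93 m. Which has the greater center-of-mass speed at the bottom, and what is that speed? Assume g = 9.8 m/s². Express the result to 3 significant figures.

For rolling without slipping, Mgh = ½(1+k)Mv² where k = I/(MR²), so v = √(2gh/(1+k)).
Thin hoop: k = 1, giving v = √(2×9.8×1.93/2) = 4.349 m/s.
Thin-walled hollow sphere: k = 2/3, giving v = √(2×9.8×1.93/1.667) = 4.764 m/s.
The smaller k wins: the thin-walled hollow sphere, at ≈ 4.76 m/s.

the thin-walled hollow sphere, at v ≈ 4.76 m/s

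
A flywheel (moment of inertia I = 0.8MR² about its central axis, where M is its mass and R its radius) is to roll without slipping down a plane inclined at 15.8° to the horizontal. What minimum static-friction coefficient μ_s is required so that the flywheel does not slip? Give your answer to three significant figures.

μ_min ≈ 0.126

Here I = 0.8MR², so the shape factor k = I/(MR²) = 0.8.
Along the incline Mg sinθ − f = Ma, and torque about the center fR = Iα = kMR²(a/R) gives f = kMa.
These give a = g sinθ/(1+k) and the required friction f = kMg sinθ/(1+k).
With N = Mg cosθ, the no-slip condition f ≤ μN gives μ_min = f/N = k tanθ/(1+k).
μ_min = 0.8 × tan15.8° / 1.8 ≈ 0.126.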